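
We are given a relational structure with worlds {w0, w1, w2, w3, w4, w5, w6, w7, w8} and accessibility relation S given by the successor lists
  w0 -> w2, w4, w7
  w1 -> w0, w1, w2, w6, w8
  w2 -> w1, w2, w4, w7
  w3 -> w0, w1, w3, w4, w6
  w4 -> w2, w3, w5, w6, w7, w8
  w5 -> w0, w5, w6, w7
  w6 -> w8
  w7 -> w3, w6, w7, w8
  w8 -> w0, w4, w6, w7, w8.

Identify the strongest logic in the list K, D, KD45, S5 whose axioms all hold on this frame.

Serial (axiom D): yes — every world has a successor (e.g. w0 S w2).
Euclidean (axiom 5): no — w0 S w7 and w0 S w2, but not w7 S w2.
Transitive (axiom 4): no — w0 S w2 and w2 S w1, but not w0 S w1.
Reflexive (axiom T): no — w0 is not related to itself.
So F validates K, D; KD45 would additionally require S to be Euclidean and transitive. The strongest is D.

D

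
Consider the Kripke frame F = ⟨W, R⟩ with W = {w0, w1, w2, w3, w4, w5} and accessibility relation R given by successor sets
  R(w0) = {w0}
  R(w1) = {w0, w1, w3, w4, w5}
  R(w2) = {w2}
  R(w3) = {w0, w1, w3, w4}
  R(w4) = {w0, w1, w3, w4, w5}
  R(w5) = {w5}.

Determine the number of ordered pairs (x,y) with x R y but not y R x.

5

Enumerating: (w1,w0), (w1,w5), (w3,w0), (w4,w0), (w4,w5).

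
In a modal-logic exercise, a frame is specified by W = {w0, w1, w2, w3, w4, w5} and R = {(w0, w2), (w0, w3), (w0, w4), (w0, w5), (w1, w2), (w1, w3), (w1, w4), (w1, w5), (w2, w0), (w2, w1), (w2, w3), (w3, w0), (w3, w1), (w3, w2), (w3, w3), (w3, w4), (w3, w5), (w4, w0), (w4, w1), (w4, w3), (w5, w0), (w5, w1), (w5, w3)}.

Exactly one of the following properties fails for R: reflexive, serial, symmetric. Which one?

reflexive

Reflexive: no — w0 is not related to itself.
Serial: yes — every world has a successor (e.g. w0 R w2).
Symmetric: yes — every pair in R has its reverse in R.
Only reflexive fails.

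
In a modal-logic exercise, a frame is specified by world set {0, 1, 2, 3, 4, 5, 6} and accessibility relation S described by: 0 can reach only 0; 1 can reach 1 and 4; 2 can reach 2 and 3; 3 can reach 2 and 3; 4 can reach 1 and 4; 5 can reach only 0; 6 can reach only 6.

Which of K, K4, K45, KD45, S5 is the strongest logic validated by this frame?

Transitive (axiom 4): yes — every two-step S-path is closed by a direct edge.
Euclidean (axiom 5): yes — any two successors of a common world are S-related.
Serial (axiom D): yes — every world has a successor (e.g. 0 S 0).
Reflexive (axiom T): no — 5 is not related to itself.
So F validates K, K4, K45, KD45; S5 would additionally require S to be reflexive. The strongest is KD45.

KD45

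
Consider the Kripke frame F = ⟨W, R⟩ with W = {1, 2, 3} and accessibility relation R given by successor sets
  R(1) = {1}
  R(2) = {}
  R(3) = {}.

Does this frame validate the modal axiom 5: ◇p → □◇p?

Yes

Axiom 5 corresponds to the accessibility relation being Euclidean.
Euclidean: yes — any two successors of a common world are R-related.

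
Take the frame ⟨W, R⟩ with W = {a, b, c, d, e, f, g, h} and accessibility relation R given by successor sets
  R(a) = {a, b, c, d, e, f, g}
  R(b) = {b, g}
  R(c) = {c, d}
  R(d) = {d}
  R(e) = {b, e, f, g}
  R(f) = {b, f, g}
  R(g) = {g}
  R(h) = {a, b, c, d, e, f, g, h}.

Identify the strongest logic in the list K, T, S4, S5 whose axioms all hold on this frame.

Reflexive (axiom T): yes — every world is R-related to itself.
Transitive (axiom 4): yes — every two-step R-path is closed by a direct edge.
Euclidean (axiom 5): no — a R b and a R c, but not b R c.
So F validates K, T, S4; S5 would additionally require R to be Euclidean. The strongest is S4.

S4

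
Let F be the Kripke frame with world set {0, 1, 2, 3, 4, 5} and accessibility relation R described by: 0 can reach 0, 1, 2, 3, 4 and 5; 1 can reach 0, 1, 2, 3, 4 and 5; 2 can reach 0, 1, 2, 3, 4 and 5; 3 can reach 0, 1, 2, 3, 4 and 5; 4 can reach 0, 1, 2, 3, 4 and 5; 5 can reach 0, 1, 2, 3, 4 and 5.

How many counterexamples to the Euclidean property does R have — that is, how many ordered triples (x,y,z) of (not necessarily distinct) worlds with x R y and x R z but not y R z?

R is Euclidean; there are no such tuples.

0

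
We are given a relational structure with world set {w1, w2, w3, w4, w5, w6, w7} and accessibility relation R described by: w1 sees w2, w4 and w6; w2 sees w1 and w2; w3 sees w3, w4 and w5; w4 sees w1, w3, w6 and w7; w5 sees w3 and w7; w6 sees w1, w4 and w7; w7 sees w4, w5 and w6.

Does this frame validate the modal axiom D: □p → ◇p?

Yes

By correspondence theory, D is valid on a frame iff R is serial.
Serial: yes — every world has a successor (e.g. w1 R w2).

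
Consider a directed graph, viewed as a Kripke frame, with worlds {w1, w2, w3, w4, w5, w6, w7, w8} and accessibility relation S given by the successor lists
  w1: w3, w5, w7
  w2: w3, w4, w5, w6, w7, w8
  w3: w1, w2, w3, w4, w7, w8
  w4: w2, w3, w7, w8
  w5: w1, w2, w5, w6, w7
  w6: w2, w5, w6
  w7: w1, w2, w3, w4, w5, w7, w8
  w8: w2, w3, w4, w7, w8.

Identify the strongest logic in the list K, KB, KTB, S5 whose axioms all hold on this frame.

KB

Symmetric (axiom B): yes — every pair in S has its reverse in S.
Reflexive (axiom T): no — w1 is not related to itself.
Euclidean (axiom 5): no — w1 S w3 and w1 S w5, but not w3 S w5.
So F validates K, KB; KTB would additionally require S to be reflexive. The strongest is KB.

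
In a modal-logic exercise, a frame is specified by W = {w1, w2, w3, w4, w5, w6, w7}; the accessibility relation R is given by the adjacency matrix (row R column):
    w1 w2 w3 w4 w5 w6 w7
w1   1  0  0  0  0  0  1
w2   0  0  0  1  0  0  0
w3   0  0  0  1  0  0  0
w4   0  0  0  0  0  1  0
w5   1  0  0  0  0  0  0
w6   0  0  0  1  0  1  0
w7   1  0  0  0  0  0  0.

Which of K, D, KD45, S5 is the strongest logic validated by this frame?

D

Serial (axiom D): yes — every world has a successor (e.g. w1 R w1).
Euclidean (axiom 5): no — w1 R w7 and w1 R w7, but not w7 R w7.
Transitive (axiom 4): no — w2 R w4 and w4 R w6, but not w2 R w6.
Reflexive (axiom T): no — w2 is not related to itself.
So F validates K, D; KD45 would additionally require R to be Euclidean and transitive. The strongest is D.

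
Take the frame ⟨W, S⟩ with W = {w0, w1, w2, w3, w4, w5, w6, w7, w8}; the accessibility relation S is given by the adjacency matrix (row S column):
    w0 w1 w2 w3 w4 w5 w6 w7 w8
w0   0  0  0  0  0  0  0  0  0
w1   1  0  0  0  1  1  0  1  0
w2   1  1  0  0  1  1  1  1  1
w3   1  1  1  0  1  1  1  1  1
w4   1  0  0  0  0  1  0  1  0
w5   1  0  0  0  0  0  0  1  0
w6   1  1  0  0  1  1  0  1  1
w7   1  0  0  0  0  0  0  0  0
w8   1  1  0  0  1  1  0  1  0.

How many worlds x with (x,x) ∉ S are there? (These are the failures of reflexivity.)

Enumerating: w0, w1, w2, w3, w4, w5, w6, w7, w8.

9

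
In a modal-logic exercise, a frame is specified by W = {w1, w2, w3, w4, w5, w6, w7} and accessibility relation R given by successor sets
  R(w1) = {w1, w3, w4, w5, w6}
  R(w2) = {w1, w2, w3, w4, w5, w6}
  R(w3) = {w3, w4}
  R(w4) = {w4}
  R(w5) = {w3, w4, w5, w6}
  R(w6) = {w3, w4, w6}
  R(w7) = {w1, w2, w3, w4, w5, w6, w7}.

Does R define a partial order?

Yes

Reflexive: yes — every world is R-related to itself.
Transitive: yes — every two-step R-path is closed by a direct edge.
Antisymmetric: yes — no distinct pair is related both ways.
So R is a partial order.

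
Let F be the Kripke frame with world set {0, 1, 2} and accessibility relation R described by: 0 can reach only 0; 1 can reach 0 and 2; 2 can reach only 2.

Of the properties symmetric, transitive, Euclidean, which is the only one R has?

transitive

Symmetric: no — 1 R 0 but not 0 R 1.
Transitive: yes — every two-step R-path is closed by a direct edge.
Euclidean: no — 1 R 0 and 1 R 2, but not 0 R 2.
Only transitive holds.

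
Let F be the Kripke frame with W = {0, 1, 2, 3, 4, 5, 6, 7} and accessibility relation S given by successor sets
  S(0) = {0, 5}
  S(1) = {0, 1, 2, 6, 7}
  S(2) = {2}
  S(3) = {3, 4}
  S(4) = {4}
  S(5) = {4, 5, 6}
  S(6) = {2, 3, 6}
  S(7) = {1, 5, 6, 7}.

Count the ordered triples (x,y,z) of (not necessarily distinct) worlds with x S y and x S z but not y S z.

29

Enumerating: (0,5,0), (1,0,1), (1,0,2), (1,0,6), (1,0,7), (1,2,0), (1,2,1), (1,2,6), (1,2,7), (1,6,0), (1,6,1), (1,6,7), … and 17 more.
Total: 29.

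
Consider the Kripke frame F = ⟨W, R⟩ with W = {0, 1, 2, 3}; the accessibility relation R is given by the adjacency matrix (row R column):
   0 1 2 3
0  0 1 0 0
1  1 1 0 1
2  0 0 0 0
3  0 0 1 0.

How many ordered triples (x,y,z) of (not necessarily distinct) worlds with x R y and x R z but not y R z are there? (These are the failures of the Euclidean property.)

Enumerating: (1,0,0), (1,0,3), (1,3,0), (1,3,1), (1,3,3), (3,2,2).

6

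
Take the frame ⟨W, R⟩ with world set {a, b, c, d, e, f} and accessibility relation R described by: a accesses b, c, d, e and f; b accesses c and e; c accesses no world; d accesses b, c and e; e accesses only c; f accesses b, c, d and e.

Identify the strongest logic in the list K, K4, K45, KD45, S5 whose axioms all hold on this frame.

Transitive (axiom 4): yes — every two-step R-path is closed by a direct edge.
Euclidean (axiom 5): no — a R b and a R d, but not b R d.
Serial (axiom D): no — c has no R-successor.
Reflexive (axiom T): no — a is not related to itself.
So F validates K, K4; K45 would additionally require R to be Euclidean. The strongest is K4.

K4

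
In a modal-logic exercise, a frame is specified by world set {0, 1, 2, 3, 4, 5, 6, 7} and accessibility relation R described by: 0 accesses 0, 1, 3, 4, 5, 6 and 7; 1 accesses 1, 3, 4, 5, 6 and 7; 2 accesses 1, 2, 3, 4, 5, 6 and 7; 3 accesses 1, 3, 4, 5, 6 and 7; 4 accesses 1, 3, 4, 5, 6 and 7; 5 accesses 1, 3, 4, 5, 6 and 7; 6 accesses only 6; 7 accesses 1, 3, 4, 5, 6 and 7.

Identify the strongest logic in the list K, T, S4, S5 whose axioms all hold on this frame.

Reflexive (axiom T): yes — every world is R-related to itself.
Transitive (axiom 4): yes — every two-step R-path is closed by a direct edge.
Euclidean (axiom 5): no — 0 R 6 and 0 R 1, but not 6 R 1.
So F validates K, T, S4; S5 would additionally require R to be Euclidean. The strongest is S4.

S4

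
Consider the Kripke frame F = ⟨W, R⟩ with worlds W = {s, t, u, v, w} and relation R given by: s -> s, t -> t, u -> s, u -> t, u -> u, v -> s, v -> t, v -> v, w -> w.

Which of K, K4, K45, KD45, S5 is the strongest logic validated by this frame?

Transitive (axiom 4): yes — every two-step R-path is closed by a direct edge.
Euclidean (axiom 5): no — u R s and u R t, but not s R t.
Serial (axiom D): yes — every world has a successor (e.g. s R s).
Reflexive (axiom T): yes — every world is R-related to itself.
So F validates K, K4; K45 would additionally require R to be Euclidean. The strongest is K4.

K4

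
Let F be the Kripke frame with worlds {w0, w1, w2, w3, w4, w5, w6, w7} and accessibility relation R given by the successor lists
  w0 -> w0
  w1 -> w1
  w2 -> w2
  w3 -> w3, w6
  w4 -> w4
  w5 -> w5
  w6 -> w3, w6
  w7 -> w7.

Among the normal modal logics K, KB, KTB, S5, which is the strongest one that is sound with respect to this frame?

S5

Symmetric (axiom B): yes — every pair in R has its reverse in R.
Reflexive (axiom T): yes — every world is R-related to itself.
Euclidean (axiom 5): yes — any two successors of a common world are R-related.
So F validates K, KB, KTB, S5. The strongest is S5.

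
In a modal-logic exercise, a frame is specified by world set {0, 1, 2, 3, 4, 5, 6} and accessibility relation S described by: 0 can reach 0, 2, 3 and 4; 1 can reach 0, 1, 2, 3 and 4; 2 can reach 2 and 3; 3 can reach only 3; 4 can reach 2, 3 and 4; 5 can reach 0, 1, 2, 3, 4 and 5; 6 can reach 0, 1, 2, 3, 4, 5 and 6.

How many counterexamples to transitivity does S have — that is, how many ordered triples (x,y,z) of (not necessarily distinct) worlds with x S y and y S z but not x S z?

0

S is transitive; there are no such tuples.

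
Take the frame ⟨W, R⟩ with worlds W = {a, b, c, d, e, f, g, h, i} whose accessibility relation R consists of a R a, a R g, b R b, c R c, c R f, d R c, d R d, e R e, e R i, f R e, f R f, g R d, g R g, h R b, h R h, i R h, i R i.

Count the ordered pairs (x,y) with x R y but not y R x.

8

Enumerating: (a,g), (c,f), (d,c), (e,i), (f,e), (g,d), (h,b), (i,h).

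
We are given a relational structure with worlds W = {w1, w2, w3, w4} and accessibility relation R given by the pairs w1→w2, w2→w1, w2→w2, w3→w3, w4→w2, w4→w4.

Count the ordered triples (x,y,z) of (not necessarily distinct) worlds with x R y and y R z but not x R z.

2

Enumerating: (w1,w2,w1), (w4,w2,w1).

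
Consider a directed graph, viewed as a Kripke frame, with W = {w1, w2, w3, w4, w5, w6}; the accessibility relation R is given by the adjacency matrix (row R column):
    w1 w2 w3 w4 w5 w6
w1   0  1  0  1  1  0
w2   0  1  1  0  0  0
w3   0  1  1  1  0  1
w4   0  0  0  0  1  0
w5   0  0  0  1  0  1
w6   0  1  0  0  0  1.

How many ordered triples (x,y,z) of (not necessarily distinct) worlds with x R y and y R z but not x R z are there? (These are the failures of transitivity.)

10

Enumerating: (w1,w2,w3), (w1,w5,w6), (w2,w3,w4), (w2,w3,w6), (w3,w4,w5), (w4,w5,w4), (w4,w5,w6), (w5,w4,w5), (w5,w6,w2), (w6,w2,w3).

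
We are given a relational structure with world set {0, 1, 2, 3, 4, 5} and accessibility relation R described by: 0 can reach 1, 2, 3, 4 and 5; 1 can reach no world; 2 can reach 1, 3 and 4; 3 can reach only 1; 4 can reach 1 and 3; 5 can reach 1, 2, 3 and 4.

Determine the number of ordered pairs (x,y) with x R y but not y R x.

Enumerating: (0,1), (0,2), (0,3), (0,4), (0,5), (2,1), (2,3), (2,4), (3,1), (4,1), (4,3), (5,1), (5,2), (5,3), (5,4).

15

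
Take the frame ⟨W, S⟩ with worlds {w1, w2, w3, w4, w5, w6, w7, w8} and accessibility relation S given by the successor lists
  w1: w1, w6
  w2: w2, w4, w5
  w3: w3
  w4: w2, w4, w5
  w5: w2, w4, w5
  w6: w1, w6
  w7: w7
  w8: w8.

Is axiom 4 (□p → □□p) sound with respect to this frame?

Yes

Axiom 4 corresponds to the accessibility relation being transitive.
Transitive: yes — every two-step S-path is closed by a direct edge.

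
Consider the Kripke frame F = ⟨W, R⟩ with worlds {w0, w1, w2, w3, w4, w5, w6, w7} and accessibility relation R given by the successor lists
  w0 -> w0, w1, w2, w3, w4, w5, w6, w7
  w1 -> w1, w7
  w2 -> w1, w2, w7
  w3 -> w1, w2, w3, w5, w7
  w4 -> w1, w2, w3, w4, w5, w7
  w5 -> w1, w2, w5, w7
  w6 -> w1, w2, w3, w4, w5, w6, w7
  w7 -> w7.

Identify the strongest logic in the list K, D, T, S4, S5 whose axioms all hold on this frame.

S4

Serial (axiom D): yes — every world has a successor (e.g. w0 R w0).
Reflexive (axiom T): yes — every world is R-related to itself.
Transitive (axiom 4): yes — every two-step R-path is closed by a direct edge.
Euclidean (axiom 5): no — w0 R w1 and w0 R w2, but not w1 R w2.
So F validates K, D, T, S4; S5 would additionally require R to be Euclidean. The strongest is S4.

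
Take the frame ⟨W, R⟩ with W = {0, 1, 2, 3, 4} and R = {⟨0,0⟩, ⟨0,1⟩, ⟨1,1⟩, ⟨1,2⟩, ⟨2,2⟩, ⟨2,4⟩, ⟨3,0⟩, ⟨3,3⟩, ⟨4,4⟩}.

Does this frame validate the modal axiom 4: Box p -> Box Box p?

No

By correspondence theory, 4 is valid on a frame iff R is transitive.
Transitive: no — 0 R 1 and 1 R 2, but not 0 R 2.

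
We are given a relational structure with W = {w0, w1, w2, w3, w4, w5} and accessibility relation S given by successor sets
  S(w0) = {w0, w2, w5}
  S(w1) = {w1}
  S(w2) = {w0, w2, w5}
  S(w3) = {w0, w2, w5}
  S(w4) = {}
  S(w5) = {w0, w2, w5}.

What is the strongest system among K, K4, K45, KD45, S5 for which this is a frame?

K45

Transitive (axiom 4): yes — every two-step S-path is closed by a direct edge.
Euclidean (axiom 5): yes — any two successors of a common world are S-related.
Serial (axiom D): no — w4 has no S-successor.
Reflexive (axiom T): no — w3 is not related to itself.
So F validates K, K4, K45; KD45 would additionally require S to be serial. The strongest is K45.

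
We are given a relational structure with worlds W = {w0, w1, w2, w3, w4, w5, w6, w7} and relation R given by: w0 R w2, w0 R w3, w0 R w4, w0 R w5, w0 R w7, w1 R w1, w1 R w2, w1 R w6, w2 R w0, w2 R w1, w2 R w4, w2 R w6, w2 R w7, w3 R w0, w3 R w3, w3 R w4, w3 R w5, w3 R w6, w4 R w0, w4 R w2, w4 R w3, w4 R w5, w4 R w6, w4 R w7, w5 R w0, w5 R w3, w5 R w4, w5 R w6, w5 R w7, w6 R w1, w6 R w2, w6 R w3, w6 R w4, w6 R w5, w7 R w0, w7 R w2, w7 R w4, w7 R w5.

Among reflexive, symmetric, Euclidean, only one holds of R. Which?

Reflexive: no — w0 is not related to itself.
Symmetric: yes — every pair in R has its reverse in R.
Euclidean: no — w0 R w2 and w0 R w3, but not w2 R w3.
Only symmetric holds.

symmetric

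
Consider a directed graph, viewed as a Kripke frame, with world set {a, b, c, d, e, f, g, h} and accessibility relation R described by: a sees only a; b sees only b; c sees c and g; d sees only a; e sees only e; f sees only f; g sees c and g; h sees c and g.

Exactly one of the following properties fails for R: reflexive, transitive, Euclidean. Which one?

Reflexive: no — d is not related to itself.
Transitive: yes — every two-step R-path is closed by a direct edge.
Euclidean: yes — any two successors of a common world are R-related.
Only reflexive fails.

reflexive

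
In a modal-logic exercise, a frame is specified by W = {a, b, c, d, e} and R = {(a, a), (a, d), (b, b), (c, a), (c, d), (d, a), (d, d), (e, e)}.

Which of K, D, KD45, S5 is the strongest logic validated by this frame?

Serial (axiom D): yes — every world has a successor (e.g. a R a).
Euclidean (axiom 5): yes — any two successors of a common world are R-related.
Transitive (axiom 4): yes — every two-step R-path is closed by a direct edge.
Reflexive (axiom T): no — c is not related to itself.
So F validates K, D, KD45; S5 would additionally require R to be reflexive. The strongest is KD45.

KD45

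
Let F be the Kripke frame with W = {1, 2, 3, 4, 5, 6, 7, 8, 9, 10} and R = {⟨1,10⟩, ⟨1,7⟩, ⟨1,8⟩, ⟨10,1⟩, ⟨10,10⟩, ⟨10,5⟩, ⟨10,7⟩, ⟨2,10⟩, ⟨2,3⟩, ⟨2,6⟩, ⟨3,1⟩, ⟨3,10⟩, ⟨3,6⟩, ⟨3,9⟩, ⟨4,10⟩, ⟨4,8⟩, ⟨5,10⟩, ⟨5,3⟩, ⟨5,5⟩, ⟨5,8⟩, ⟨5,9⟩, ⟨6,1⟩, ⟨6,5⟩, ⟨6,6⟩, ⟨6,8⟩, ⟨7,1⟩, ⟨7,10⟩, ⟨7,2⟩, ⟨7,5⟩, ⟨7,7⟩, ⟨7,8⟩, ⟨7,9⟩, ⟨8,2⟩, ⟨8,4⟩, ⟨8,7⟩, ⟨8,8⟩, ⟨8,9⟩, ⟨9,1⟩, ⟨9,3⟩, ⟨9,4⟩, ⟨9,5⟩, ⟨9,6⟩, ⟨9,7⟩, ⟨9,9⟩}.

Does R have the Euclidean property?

Euclidean: no — 1 R 10 and 1 R 8, but not 10 R 8.

No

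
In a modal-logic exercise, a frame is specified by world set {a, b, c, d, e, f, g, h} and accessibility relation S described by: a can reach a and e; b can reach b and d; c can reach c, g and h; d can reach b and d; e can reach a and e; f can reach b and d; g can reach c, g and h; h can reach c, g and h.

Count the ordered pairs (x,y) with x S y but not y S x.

Enumerating: (f,b), (f,d).

2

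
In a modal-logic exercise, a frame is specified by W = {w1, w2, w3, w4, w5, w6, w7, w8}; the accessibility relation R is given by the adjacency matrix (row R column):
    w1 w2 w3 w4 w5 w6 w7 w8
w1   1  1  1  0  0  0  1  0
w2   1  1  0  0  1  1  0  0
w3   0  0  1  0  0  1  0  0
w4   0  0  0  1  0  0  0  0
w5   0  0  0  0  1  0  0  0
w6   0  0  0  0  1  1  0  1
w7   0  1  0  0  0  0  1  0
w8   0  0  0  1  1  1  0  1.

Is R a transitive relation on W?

Transitive: no — w1 R w2 and w2 R w5, but not w1 R w5.

No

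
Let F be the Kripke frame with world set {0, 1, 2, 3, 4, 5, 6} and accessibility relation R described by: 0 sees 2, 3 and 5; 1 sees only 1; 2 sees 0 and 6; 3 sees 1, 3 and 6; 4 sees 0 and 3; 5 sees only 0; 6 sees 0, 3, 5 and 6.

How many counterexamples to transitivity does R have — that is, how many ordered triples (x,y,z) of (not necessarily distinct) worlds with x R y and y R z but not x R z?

21

Enumerating: (0,2,0), (0,2,6), (0,3,1), (0,3,6), (0,5,0), (2,0,2), (2,0,3), (2,0,5), (2,6,3), (2,6,5), (3,6,0), (3,6,5), … and 9 more.
Total: 21.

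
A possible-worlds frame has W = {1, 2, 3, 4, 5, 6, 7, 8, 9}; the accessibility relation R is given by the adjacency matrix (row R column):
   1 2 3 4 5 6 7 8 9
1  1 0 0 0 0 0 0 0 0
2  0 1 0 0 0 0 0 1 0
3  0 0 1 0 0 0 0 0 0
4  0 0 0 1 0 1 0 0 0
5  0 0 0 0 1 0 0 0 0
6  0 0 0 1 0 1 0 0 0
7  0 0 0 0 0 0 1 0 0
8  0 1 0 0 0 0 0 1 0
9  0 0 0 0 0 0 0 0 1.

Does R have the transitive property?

Yes

Transitive: yes — every two-step R-path is closed by a direct edge.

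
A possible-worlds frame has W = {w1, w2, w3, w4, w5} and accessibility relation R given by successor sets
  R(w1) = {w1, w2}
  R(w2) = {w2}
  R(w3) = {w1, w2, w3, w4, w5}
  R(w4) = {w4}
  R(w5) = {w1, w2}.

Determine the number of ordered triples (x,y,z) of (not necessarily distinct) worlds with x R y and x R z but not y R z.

Enumerating: (w1,w2,w1), (w3,w1,w3), (w3,w1,w4), (w3,w1,w5), (w3,w2,w1), (w3,w2,w3), (w3,w2,w4), (w3,w2,w5), (w3,w4,w1), (w3,w4,w2), (w3,w4,w3), (w3,w4,w5), (w3,w5,w3), (w3,w5,w4), (w3,w5,w5), (w5,w2,w1).

16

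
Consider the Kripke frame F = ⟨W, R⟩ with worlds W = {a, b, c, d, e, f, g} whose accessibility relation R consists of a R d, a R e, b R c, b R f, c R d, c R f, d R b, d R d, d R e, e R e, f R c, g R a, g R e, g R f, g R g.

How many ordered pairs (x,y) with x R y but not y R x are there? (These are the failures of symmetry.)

10

Enumerating: (a,d), (a,e), (b,c), (b,f), (c,d), (d,b), (d,e), (g,a), (g,e), (g,f).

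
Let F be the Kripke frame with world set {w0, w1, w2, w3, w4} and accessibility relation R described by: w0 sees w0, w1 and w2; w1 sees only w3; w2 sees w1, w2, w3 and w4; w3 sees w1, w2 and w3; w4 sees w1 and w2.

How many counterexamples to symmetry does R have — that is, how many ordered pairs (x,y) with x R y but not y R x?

4

Enumerating: (w0,w1), (w0,w2), (w2,w1), (w4,w1).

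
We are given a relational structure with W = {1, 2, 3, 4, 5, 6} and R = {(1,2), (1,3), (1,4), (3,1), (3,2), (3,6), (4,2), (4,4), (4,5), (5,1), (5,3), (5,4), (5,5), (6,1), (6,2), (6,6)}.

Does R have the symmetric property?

No

Symmetric: no — 1 R 2 but not 2 R 1.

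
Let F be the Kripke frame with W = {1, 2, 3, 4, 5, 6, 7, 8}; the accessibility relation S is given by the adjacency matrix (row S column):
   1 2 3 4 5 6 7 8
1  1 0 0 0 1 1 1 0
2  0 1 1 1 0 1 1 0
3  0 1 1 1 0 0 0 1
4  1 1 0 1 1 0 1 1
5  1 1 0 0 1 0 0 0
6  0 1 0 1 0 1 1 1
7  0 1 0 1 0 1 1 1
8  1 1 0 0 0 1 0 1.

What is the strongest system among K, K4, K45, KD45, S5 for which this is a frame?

Transitive (axiom 4): no — 1 S 5 and 5 S 2, but not 1 S 2.
Euclidean (axiom 5): no — 1 S 5 and 1 S 6, but not 5 S 6.
Serial (axiom D): yes — every world has a successor (e.g. 1 S 1).
Reflexive (axiom T): yes — every world is S-related to itself.
So F validates K; K4 would additionally require S to be transitive. The strongest is K.

K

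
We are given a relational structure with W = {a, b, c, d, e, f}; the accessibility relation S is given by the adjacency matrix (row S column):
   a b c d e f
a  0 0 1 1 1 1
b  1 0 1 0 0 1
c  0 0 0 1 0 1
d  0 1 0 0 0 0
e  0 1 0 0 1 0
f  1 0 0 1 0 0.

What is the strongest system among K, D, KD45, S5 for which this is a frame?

Serial (axiom D): yes — every world has a successor (e.g. a S c).
Euclidean (axiom 5): no — a S c and a S e, but not c S e.
Transitive (axiom 4): no — a S d and d S b, but not a S b.
Reflexive (axiom T): no — a is not related to itself.
So F validates K, D; KD45 would additionally require S to be Euclidean and transitive. The strongest is D.

D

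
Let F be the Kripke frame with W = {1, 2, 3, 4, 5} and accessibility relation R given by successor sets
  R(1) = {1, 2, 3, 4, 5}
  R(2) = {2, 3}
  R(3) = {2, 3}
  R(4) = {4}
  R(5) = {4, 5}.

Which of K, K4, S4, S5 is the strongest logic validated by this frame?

S4

Transitive (axiom 4): yes — every two-step R-path is closed by a direct edge.
Reflexive (axiom T): yes — every world is R-related to itself.
Euclidean (axiom 5): no — 1 R 2 and 1 R 4, but not 2 R 4.
So F validates K, K4, S4; S5 would additionally require R to be Euclidean. The strongest is S4.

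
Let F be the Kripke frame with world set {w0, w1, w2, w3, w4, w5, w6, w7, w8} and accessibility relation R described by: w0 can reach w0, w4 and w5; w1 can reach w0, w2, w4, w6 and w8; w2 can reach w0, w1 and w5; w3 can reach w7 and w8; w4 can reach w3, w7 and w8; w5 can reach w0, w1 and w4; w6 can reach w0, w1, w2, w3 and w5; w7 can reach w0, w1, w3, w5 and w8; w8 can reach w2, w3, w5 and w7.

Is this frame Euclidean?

Euclidean: no — w0 R w4 and w0 R w5, but not w4 R w5.

No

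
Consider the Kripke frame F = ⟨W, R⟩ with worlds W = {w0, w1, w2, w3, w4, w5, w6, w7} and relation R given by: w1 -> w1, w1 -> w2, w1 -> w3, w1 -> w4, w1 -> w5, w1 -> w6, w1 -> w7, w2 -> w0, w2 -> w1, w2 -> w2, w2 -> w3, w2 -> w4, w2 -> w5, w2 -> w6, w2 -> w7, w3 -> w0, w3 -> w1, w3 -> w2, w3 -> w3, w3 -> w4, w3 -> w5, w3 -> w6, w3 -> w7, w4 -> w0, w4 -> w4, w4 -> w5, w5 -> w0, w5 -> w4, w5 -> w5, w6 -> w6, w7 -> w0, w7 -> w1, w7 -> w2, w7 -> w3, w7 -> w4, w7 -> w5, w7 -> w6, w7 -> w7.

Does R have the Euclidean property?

Euclidean: no — w1 R w4 and w1 R w2, but not w4 R w2.

No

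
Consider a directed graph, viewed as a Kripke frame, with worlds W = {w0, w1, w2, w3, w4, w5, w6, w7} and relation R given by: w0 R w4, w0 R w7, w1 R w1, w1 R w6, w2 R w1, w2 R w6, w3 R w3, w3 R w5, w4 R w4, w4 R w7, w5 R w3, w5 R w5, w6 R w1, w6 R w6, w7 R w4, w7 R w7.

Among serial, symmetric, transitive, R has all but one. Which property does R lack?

symmetric

Serial: yes — every world has a successor (e.g. w0 R w4).
Symmetric: no — w0 R w4 but not w4 R w0.
Transitive: yes — every two-step R-path is closed by a direct edge.
Only symmetric fails.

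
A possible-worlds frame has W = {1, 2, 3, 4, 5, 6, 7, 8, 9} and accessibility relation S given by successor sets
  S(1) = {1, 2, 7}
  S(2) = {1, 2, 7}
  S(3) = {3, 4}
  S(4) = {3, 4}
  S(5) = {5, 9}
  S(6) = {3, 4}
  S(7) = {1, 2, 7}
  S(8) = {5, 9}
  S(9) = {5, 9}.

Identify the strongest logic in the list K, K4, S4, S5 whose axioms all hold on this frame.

Transitive (axiom 4): yes — every two-step S-path is closed by a direct edge.
Reflexive (axiom T): no — 6 is not related to itself.
Euclidean (axiom 5): yes — any two successors of a common world are S-related.
So F validates K, K4; S4 would additionally require S to be reflexive. The strongest is K4.

K4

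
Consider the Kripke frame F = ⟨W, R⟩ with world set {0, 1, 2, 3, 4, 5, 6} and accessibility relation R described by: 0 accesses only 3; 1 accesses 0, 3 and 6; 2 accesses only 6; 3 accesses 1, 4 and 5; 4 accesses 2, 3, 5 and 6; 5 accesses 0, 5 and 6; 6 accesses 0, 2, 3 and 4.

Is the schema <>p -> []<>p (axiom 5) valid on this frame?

No

By correspondence theory, 5 is valid on a frame iff R is Euclidean.
Euclidean: no — 1 R 0 and 1 R 6, but not 0 R 6.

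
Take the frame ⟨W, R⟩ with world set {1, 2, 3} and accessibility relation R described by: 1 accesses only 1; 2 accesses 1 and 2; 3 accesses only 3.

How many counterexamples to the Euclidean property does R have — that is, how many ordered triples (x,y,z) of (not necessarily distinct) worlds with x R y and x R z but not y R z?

Enumerating: (2,1,2).

1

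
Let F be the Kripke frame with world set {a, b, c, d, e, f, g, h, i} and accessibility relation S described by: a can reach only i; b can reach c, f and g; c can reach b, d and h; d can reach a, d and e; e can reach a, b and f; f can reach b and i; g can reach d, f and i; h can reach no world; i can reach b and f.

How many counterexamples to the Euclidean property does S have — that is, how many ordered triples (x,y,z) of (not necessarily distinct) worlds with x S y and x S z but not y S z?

40

Enumerating: (a,i,i), (b,c,c), (b,c,f), (b,c,g), (b,f,c), (b,f,f), (b,f,g), (b,g,c), (b,g,g), (c,b,b), (c,b,d), (c,b,h), … and 28 more.
Total: 40.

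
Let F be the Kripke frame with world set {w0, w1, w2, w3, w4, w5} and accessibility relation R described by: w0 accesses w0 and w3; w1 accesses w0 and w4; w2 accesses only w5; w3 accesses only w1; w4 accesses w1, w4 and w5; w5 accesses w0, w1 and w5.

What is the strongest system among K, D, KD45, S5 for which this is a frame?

Serial (axiom D): yes — every world has a successor (e.g. w0 R w0).
Euclidean (axiom 5): no — w1 R w0 and w1 R w4, but not w0 R w4.
Transitive (axiom 4): no — w0 R w3 and w3 R w1, but not w0 R w1.
Reflexive (axiom T): no — w1 is not related to itself.
So F validates K, D; KD45 would additionally require R to be Euclidean and transitive. The strongest is D.

D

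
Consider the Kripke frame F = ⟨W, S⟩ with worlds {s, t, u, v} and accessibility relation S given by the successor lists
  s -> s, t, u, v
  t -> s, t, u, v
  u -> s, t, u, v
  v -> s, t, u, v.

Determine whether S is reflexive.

Reflexive: yes — every world is S-related to itself.

Yes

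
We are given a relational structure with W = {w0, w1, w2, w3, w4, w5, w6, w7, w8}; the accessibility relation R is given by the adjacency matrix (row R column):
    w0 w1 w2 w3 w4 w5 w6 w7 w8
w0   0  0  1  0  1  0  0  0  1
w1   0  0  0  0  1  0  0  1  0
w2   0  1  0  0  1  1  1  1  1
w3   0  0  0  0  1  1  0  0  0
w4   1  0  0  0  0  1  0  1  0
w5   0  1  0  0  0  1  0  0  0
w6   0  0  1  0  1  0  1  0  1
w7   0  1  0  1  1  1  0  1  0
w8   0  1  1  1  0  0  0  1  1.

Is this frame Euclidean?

Euclidean: no — w0 R w4 and w0 R w2, but not w4 R w2.

No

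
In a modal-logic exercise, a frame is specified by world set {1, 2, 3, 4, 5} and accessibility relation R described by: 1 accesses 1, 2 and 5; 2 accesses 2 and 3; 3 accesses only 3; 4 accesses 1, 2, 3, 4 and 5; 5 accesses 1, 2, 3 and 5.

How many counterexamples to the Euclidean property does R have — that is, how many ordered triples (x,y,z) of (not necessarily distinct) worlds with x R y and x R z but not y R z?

19

Enumerating: (1,2,1), (1,2,5), (2,3,2), (4,1,3), (4,1,4), (4,2,1), (4,2,4), (4,2,5), (4,3,1), (4,3,2), (4,3,4), (4,3,5), … and 7 more.
Total: 19.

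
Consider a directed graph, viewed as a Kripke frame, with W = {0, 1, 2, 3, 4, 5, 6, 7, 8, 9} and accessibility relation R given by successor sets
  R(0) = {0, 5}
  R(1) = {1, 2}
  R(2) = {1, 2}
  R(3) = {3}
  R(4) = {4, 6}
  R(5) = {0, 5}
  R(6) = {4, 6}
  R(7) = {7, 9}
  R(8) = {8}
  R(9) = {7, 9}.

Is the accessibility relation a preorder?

Yes

Reflexive: yes — every world is R-related to itself.
Transitive: yes — every two-step R-path is closed by a direct edge.
So R is a preorder.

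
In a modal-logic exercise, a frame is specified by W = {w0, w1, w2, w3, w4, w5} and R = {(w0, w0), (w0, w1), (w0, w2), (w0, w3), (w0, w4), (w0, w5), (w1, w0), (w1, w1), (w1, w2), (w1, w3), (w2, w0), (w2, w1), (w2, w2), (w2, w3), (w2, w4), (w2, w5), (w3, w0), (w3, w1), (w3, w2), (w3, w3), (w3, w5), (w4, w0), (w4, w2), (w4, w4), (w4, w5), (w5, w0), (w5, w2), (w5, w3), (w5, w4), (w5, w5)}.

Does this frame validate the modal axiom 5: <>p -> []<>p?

Axiom 5 corresponds to the accessibility relation being Euclidean.
Euclidean: no — w0 R w1 and w0 R w4, but not w1 R w4.

No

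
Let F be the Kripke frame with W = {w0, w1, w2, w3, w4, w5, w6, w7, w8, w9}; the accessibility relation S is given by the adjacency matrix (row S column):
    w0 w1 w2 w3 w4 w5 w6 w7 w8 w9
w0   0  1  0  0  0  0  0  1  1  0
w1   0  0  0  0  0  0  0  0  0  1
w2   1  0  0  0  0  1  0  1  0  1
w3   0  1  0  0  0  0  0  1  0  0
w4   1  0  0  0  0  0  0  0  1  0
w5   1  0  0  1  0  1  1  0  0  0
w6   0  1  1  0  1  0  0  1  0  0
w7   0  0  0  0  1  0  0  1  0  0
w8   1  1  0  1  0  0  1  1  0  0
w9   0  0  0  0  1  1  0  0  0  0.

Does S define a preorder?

Reflexive: no — w0 is not related to itself.
Transitive: no — w0 S w1 and w1 S w9, but not w0 S w9.
So S is not a preorder.

No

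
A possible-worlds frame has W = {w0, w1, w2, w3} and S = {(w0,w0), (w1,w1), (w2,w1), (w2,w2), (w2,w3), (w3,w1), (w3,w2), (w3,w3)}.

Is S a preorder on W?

Yes

Reflexive: yes — every world is S-related to itself.
Transitive: yes — every two-step S-path is closed by a direct edge.
So S is a preorder.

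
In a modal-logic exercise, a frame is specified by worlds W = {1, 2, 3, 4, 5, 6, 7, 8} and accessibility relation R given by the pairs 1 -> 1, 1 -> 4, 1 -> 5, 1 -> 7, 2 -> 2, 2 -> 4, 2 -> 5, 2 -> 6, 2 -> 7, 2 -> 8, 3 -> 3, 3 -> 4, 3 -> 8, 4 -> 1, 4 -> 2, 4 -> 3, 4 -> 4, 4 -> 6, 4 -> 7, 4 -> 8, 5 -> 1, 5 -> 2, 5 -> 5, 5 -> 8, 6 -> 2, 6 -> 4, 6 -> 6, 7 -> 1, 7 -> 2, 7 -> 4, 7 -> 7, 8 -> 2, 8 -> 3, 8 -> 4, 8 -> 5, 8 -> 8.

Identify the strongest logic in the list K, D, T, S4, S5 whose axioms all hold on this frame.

Serial (axiom D): yes — every world has a successor (e.g. 1 R 1).
Reflexive (axiom T): yes — every world is R-related to itself.
Transitive (axiom 4): no — 1 R 4 and 4 R 2, but not 1 R 2.
Euclidean (axiom 5): no — 1 R 4 and 1 R 5, but not 4 R 5.
So F validates K, D, T; S4 would additionally require R to be transitive. The strongest is T.

T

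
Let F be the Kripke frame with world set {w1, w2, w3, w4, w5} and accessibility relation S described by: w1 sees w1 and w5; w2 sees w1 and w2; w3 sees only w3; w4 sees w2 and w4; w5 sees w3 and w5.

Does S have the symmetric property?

Symmetric: no — w1 S w5 but not w5 S w1.

No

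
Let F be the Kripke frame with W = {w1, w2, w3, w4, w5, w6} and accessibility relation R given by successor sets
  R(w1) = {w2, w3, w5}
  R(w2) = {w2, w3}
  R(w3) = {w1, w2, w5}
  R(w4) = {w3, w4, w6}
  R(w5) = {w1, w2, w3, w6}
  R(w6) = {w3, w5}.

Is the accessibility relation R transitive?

No

Transitive: no — w1 R w5 and w5 R w6, but not w1 R w6.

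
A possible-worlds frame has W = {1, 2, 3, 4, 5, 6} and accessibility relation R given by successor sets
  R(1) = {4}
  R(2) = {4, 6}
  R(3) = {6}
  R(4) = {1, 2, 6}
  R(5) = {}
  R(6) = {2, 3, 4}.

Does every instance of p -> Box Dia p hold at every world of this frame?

By correspondence theory, B is valid on a frame iff R is symmetric.
Symmetric: yes — every pair in R has its reverse in R.

Yes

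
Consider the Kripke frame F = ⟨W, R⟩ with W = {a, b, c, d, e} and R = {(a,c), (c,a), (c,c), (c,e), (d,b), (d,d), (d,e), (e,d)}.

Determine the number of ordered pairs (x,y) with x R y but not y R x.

Enumerating: (c,e), (d,b).

2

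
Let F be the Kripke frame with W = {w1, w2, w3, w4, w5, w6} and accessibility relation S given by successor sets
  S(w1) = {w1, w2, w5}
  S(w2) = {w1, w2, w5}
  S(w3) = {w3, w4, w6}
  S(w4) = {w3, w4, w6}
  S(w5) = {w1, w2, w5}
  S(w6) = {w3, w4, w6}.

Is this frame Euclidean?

Yes

Euclidean: yes — any two successors of a common world are S-related.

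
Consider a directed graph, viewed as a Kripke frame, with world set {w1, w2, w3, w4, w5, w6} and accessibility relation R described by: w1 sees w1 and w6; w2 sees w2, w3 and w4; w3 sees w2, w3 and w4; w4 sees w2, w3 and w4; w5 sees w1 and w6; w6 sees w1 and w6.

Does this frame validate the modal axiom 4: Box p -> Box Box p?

Yes

By correspondence theory, 4 is valid on a frame iff R is transitive.
Transitive: yes — every two-step R-path is closed by a direct edge.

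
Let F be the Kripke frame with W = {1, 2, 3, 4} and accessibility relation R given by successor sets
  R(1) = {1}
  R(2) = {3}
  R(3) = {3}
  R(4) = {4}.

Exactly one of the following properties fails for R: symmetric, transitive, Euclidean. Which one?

Symmetric: no — 2 R 3 but not 3 R 2.
Transitive: yes — every two-step R-path is closed by a direct edge.
Euclidean: yes — any two successors of a common world are R-related.
Only symmetric fails.

symmetric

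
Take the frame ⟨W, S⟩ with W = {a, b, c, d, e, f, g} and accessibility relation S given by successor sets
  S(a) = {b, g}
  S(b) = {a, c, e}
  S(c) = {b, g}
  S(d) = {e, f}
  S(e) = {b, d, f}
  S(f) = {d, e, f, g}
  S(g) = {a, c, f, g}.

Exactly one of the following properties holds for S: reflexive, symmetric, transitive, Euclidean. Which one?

symmetric

Reflexive: no — a is not related to itself.
Symmetric: yes — every pair in S has its reverse in S.
Transitive: no — a S b and b S c, but not a S c.
Euclidean: no — a S b and a S g, but not b S g.
Only symmetric holds.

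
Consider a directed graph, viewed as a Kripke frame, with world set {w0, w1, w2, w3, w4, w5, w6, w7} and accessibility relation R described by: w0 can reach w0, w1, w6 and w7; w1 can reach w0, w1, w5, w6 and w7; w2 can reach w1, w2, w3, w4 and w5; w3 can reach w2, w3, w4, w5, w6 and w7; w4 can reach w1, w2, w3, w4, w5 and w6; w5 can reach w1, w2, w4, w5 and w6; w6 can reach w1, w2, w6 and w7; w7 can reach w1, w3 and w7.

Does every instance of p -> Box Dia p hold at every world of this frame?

Axiom B corresponds to the accessibility relation being symmetric.
Symmetric: no — w0 R w6 but not w6 R w0.

No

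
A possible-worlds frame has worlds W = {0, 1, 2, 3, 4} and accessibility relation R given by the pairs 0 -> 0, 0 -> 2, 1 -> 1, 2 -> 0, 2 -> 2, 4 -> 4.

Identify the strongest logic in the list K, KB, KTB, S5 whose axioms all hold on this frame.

Symmetric (axiom B): yes — every pair in R has its reverse in R.
Reflexive (axiom T): no — 3 is not related to itself.
Euclidean (axiom 5): yes — any two successors of a common world are R-related.
So F validates K, KB; KTB would additionally require R to be reflexive. The strongest is KB.

KB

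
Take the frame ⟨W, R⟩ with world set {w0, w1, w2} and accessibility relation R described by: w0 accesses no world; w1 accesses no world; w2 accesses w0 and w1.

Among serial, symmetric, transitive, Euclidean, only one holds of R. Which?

Serial: no — w0 has no R-successor.
Symmetric: no — w2 R w0 but not w0 R w2.
Transitive: yes — every two-step R-path is closed by a direct edge.
Euclidean: no — w2 R w0 and w2 R w1, but not w0 R w1.
Only transitive holds.

transitive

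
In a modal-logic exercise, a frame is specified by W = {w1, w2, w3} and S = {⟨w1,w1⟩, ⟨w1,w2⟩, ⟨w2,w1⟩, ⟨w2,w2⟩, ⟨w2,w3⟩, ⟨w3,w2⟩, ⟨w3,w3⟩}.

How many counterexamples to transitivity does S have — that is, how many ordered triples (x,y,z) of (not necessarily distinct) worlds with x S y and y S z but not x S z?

2

Enumerating: (w1,w2,w3), (w3,w2,w1).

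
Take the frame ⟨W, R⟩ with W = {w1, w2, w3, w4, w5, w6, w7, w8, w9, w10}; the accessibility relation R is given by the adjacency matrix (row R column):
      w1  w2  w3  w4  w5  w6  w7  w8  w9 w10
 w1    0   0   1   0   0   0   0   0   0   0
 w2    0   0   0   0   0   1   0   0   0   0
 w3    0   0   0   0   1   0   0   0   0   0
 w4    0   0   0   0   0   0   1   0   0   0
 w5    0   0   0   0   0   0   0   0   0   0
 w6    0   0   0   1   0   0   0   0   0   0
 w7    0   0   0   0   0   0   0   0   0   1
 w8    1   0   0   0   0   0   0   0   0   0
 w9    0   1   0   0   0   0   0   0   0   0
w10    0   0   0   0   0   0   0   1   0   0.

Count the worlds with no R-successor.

Enumerating: w5.

1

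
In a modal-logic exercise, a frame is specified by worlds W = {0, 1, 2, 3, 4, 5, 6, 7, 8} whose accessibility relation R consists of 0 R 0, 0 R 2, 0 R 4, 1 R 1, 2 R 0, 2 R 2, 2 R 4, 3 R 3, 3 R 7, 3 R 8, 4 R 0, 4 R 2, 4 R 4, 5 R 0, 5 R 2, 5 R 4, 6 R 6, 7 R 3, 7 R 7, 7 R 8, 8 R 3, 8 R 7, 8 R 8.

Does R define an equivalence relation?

No

Reflexive: no — 5 is not related to itself.
Symmetric: no — 5 R 0 but not 0 R 5.
Transitive: yes — every two-step R-path is closed by a direct edge.
So R is not an equivalence relation.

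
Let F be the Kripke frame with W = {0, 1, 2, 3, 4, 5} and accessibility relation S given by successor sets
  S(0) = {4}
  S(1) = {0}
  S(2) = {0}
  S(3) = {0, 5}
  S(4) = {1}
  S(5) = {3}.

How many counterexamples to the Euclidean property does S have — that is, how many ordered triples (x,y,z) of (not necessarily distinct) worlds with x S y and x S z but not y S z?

9

Enumerating: (0,4,4), (1,0,0), (2,0,0), (3,0,0), (3,0,5), (3,5,0), (3,5,5), (4,1,1), (5,3,3).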